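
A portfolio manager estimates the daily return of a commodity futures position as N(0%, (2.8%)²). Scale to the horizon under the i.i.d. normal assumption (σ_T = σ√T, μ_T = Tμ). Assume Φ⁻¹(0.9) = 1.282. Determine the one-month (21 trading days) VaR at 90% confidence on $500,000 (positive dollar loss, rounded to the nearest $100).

$82,200

σ_{21d} = 2.8% × √21 = 12.831%.
VaR = 1.282 × 12.831% = 16.449%.
On $500,000: 0.16449 × $500,000 = $82,245.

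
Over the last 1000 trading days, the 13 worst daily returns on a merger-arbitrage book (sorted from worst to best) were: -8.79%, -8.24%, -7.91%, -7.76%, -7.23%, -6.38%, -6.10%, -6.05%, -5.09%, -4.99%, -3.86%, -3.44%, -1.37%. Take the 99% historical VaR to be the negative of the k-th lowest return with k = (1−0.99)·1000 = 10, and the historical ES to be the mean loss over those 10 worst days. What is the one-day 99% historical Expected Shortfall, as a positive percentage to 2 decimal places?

The 10 worst returns sum to -68.54%.
ES = −(-68.54%) / 10 = 6.854% ≈ 6.85%.

6.85%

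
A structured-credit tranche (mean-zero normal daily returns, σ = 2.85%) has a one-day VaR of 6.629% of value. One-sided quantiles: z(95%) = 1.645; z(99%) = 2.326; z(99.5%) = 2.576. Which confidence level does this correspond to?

99%

Implied z = VaR/σ = 6.629 / 2.85 = 2.326.
This matches z(99%) = 2.326.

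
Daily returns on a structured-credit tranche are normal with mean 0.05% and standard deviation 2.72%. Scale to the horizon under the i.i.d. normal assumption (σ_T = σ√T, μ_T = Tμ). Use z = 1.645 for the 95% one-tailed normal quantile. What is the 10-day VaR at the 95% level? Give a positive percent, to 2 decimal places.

σ_{10d} = 2.72% × √10 = 8.601%; μ_{10d} = 10 × 0.05% = 0.500%.
VaR = −(0.500%) + 1.645 × 8.601% = 13.649%.

13.65%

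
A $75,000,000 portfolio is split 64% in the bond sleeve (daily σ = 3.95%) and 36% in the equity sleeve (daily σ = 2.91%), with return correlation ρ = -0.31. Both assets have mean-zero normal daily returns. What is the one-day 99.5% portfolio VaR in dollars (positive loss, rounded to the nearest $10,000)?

$4,670,000

σ_p² = 0.64²·3.95² + 0.36²·2.91² + 2·-0.31·0.64·0.36·3.95·2.91 = 5.8463 (%²).
σ_p = √5.8463 = 2.418%.
At 99.5%, z = 2.576.
VaR = 2.576 × 2.418% = 6.229%; on $75,000,000 that is $4,671,750.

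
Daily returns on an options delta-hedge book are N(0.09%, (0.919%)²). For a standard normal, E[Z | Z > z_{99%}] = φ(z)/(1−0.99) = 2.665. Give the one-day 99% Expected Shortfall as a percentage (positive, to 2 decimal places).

ES = −(0.09%) + 0.919% × 2.665 = 2.359%.

2.36%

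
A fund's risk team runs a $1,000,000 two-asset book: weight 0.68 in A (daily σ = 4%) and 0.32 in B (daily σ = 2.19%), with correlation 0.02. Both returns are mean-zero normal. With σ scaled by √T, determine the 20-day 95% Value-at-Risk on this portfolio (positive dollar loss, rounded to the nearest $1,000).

$208,000

σ_p = √(0.68²·4² + 0.32²·2.19² + 2·0.02·0.68·0.32·4·2.19) = 2.822%.
σ_{20d} = 2.822% × √20 = 12.620%.
z(95%) = 1.645.
VaR = 1.645 × 12.620% = 20.760%; on $1,000,000 that is $207,600.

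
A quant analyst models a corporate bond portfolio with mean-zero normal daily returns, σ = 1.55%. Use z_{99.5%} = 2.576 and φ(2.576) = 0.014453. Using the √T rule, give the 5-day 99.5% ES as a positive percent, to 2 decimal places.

10.02%

σ_{5d} = 1.55% × √5 = 3.466%.
ES multiplier = φ(z)/(1−α) = 0.014453/0.005 = 2.891.
ES = 3.466% × 2.891 = 10.020%.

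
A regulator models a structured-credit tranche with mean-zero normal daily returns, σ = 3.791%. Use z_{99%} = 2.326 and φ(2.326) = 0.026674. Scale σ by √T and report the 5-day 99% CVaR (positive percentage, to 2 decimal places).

22.61%

σ_{5d} = 3.791% × √5 = 8.477%.
ES multiplier = φ(z)/(1−α) = 0.026674/0.01 = 2.667.
ES = 8.477% × 2.667 = 22.608%.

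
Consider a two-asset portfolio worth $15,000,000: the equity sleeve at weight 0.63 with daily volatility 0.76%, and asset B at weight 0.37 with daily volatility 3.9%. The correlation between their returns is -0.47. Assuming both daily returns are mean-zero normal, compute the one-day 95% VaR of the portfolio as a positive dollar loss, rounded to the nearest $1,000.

σ_p² = 0.63²·0.76² + 0.37²·3.9² + 2·-0.47·0.63·0.37·0.76·3.9 = 1.6620 (%²).
σ_p = √1.6620 = 1.289%.
At 95%, z = 1.645.
VaR = 1.645 × 1.289% = 2.120%; on $15,000,000 that is $318,000.

$318,000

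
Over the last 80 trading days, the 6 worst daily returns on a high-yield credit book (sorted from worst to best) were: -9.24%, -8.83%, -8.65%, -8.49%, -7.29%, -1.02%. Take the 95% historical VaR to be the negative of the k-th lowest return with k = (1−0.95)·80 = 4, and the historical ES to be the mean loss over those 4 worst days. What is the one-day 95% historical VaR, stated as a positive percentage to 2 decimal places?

8.49%

k = 4; the 4th lowest return is -8.49%, so VaR = 8.49%.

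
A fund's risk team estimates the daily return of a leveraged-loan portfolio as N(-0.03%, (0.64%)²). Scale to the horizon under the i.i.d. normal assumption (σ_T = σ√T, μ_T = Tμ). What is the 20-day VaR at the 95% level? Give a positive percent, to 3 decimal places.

5.308%

At 95%, z = 1.645.
σ_{20d} = 0.64% × √20 = 2.862%; μ_{20d} = 20 × -0.03% = -0.600%.
VaR = −(-0.600%) + 1.645 × 2.862% = 5.308%.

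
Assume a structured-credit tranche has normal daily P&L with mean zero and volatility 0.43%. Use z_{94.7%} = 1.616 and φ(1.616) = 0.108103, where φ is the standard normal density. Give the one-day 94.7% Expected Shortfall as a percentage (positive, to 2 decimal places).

Tail multiplier: φ(z)/(1−α) = 0.108103 / 0.053 = 2.040.
ES = 0.43% × 2.040 = 0.877%.

0.88%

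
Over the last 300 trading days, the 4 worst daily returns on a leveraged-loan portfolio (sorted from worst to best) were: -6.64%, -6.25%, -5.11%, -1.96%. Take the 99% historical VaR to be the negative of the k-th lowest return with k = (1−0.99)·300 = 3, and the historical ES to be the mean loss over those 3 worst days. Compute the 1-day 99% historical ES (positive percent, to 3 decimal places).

The 3 worst returns sum to -18.00%.
ES = −(-18.00%) / 3 = 6% ≈ 6.000%.

6.000%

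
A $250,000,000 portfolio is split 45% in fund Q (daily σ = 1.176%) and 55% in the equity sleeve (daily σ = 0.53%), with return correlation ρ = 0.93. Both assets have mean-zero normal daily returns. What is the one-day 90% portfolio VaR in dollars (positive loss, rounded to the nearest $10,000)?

$2,590,000

σ_p² = 0.45²·1.176² + 0.55²·0.53² + 2·0.93·0.45·0.55·1.176·0.53 = 0.6520 (%²).
σ_p = √0.6520 = 0.807%.
At 90%, z = 1.282.
VaR = 1.282 × 0.807% = 1.035%; on $250,000,000 that is $2,587,500.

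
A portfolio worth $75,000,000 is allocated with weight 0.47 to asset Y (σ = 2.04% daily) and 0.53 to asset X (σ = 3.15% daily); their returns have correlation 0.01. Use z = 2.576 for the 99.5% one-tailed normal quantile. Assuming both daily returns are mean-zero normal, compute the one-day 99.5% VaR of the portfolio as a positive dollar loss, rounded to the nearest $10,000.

σ_p² = 0.47²·2.04² + 0.53²·3.15² + 2·0.01·0.47·0.53·2.04·3.15 = 3.7385 (%²).
σ_p = √3.7385 = 1.934%.
VaR = 2.576 × 1.934% = 4.982%; on $75,000,000 that is $3,736,500.

$3,740,000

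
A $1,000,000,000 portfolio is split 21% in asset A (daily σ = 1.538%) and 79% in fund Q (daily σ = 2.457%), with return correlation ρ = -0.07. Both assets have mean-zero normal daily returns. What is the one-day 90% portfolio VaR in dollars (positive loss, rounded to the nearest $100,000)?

σ_p² = 0.21²·1.538² + 0.79²·2.457² + 2·-0.07·0.21·0.79·1.538·2.457 = 3.7841 (%²).
σ_p = √3.7841 = 1.945%.
At 90%, z = 1.282.
VaR = 1.282 × 1.945% = 2.493%; on $1,000,000,000 that is $24,930,000.

$24,900,000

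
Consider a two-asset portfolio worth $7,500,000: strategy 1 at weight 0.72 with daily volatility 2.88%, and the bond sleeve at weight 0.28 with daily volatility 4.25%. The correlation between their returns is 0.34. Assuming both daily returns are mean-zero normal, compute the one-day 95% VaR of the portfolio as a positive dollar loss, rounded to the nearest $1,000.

$335,000

σ_p² = 0.72²·2.88² + 0.28²·4.25² + 2·0.34·0.72·0.28·2.88·4.25 = 7.3939 (%²).
σ_p = √7.3939 = 2.719%.
At 95%, z = 1.645.
VaR = 1.645 × 2.719% = 4.473%; on $7,500,000 that is $335,475.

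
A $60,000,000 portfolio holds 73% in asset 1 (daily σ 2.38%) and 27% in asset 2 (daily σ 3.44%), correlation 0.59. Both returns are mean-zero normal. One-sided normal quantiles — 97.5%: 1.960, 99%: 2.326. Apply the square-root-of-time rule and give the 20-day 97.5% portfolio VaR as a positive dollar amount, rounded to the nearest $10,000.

$12,650,000

σ_p = √(0.73²·2.38² + 0.27²·3.44² + 2·0.59·0.73·0.27·2.38·3.44) = 2.405%.
σ_{20d} = 2.405% × √20 = 10.755%.
VaR = 1.960 × 10.755% = 21.080%; on $60,000,000 that is $12,648,000.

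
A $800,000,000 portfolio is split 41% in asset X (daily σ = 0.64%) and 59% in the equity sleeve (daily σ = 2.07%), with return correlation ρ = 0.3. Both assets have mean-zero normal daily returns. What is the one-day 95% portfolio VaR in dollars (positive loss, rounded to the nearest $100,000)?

σ_p² = 0.41²·0.64² + 0.59²·2.07² + 2·0.3·0.41·0.59·0.64·2.07 = 1.7527 (%²).
σ_p = √1.7527 = 1.324%.
At 95%, z = 1.645.
VaR = 1.645 × 1.324% = 2.178%; on $800,000,000 that is $17,424,000.

$17,400,000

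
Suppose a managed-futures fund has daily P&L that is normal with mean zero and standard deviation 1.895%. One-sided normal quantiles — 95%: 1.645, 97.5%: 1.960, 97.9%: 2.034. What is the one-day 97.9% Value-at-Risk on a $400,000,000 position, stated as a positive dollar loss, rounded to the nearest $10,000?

VaR = z·σ = 2.034 × 1.895% = 3.854%.
On $400,000,000: 0.03854 × $400,000,000 = $15,416,000.

$15,420,000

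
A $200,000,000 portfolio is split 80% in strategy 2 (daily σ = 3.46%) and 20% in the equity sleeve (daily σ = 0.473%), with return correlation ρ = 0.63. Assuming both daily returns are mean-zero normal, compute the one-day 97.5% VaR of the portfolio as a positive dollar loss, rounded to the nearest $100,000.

$11,100,000

σ_p² = 0.8²·3.46² + 0.2²·0.473² + 2·0.63·0.8·0.2·3.46·0.473 = 8.0007 (%²).
σ_p = √8.0007 = 2.829%.
At 97.5%, z = 1.960.
VaR = 1.960 × 2.829% = 5.545%; on $200,000,000 that is $11,090,000.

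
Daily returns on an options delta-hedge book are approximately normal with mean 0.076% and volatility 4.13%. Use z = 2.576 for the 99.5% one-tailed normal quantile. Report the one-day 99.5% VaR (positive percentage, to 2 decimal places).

10.56%

VaR = −μ + z·σ = −(0.076%) + 2.576 × 4.13% = 10.563%.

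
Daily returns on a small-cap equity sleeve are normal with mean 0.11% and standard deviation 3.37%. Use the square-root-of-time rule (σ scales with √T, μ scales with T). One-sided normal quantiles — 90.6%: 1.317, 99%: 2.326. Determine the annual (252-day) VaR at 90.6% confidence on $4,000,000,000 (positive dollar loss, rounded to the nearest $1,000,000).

σ_{252d} = 3.37% × √252 = 53.497%; μ_{252d} = 252 × 0.11% = 27.720%.
VaR = −(27.720%) + 1.317 × 53.497% = 42.736%.
On $4,000,000,000: 0.42736 × $4,000,000,000 = $1,709,440,000.

$1,709,000,000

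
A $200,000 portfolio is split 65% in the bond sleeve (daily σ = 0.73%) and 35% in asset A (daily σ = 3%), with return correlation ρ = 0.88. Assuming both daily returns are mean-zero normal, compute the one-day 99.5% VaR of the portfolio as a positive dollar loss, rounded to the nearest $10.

$7,650

σ_p² = 0.65²·0.73² + 0.35²·3² + 2·0.88·0.65·0.35·0.73·3 = 2.2045 (%²).
σ_p = √2.2045 = 1.485%.
At 99.5%, z = 2.576.
VaR = 2.576 × 1.485% = 3.825%; on $200,000 that is $7,650.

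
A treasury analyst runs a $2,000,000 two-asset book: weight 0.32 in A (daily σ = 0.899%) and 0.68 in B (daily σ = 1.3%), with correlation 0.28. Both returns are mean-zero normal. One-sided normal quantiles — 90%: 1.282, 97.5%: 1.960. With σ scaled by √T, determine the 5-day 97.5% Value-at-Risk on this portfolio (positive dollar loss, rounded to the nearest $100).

σ_p = √(0.32²·0.899² + 0.68²·1.3² + 2·0.28·0.32·0.68·0.899·1.3) = 1.003%.
σ_{5d} = 1.003% × √5 = 2.243%.
VaR = 1.960 × 2.243% = 4.396%; on $2,000,000 that is $87,920.

$87,900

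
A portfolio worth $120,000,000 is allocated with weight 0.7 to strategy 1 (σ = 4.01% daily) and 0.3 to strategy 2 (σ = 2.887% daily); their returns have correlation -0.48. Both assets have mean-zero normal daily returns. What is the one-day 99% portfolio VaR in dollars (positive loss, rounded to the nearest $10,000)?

$7,000,000

σ_p² = 0.7²·4.01² + 0.3²·2.887² + 2·-0.48·0.7·0.3·4.01·2.887 = 6.2955 (%²).
σ_p = √6.2955 = 2.509%.
At 99%, z = 2.326.
VaR = 2.326 × 2.509% = 5.836%; on $120,000,000 that is $7,003,200.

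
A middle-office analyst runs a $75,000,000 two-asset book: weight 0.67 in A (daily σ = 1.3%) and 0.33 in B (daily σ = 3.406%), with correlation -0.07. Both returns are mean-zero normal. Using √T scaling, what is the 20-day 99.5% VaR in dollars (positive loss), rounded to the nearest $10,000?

$11,860,000

σ_p = √(0.67²·1.3² + 0.33²·3.406² + 2·-0.07·0.67·0.33·1.3·3.406) = 1.373%.
σ_{20d} = 1.373% × √20 = 6.140%.
z(99.5%) = 2.576.
VaR = 2.576 × 6.140% = 15.817%; on $75,000,000 that is $11,862,750.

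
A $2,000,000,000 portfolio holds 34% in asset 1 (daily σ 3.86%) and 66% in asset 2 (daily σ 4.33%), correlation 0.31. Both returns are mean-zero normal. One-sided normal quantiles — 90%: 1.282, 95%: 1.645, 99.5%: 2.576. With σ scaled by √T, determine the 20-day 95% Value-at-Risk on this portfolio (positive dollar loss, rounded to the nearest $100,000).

$514,200,000

σ_p = √(0.34²·3.86² + 0.66²·4.33² + 2·0.31·0.34·0.66·3.86·4.33) = 3.495%.
σ_{20d} = 3.495% × √20 = 15.630%.
VaR = 1.645 × 15.630% = 25.711%; on $2,000,000,000 that is $514,220,000.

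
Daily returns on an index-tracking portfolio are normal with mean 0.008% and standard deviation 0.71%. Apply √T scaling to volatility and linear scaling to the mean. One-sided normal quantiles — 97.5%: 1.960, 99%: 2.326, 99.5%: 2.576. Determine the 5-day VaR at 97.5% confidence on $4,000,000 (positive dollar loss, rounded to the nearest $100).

$122,900

σ_{5d} = 0.71% × √5 = 1.588%; μ_{5d} = 5 × 0.008% = 0.040%.
VaR = −(0.040%) + 1.960 × 1.588% = 3.072%.
On $4,000,000: 0.03072 × $4,000,000 = $122,880.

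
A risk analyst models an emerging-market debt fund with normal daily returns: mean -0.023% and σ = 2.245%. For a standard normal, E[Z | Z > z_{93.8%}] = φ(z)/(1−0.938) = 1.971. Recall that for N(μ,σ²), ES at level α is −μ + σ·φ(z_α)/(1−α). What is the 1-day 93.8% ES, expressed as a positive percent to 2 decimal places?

ES = −(-0.023%) + 2.245% × 1.971 = 4.448%.

4.45%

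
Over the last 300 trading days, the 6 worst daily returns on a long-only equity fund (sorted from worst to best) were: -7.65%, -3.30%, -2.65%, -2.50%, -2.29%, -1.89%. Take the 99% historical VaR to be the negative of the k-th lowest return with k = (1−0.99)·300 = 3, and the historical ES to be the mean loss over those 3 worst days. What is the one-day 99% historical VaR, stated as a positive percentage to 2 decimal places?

k = 3; the 3rd lowest return is -2.65%, so VaR = 2.65%.

2.65%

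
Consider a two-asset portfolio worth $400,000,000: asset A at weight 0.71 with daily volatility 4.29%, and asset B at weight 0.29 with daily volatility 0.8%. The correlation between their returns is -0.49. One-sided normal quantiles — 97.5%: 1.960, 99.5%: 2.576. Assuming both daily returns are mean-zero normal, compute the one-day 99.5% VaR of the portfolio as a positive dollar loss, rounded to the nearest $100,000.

$30,300,000

σ_p² = 0.71²·4.29² + 0.29²·0.8² + 2·-0.49·0.71·0.29·4.29·0.8 = 8.6388 (%²).
σ_p = √8.6388 = 2.939%.
VaR = 2.576 × 2.939% = 7.571%; on $400,000,000 that is $30,284,000.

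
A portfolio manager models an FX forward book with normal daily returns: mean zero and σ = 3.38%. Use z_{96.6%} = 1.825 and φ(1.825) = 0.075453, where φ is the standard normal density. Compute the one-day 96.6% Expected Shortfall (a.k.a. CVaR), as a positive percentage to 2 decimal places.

Tail multiplier: φ(z)/(1−α) = 0.075453 / 0.034 = 2.219.
ES = 3.38% × 2.219 = 7.500%.

7.50%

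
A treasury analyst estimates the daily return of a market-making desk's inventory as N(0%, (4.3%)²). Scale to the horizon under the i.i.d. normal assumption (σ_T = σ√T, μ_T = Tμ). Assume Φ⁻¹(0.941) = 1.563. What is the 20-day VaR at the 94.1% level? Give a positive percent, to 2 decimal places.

30.06%

σ_{20d} = 4.3% × √20 = 19.230%.
VaR = 1.563 × 19.230% = 30.056%.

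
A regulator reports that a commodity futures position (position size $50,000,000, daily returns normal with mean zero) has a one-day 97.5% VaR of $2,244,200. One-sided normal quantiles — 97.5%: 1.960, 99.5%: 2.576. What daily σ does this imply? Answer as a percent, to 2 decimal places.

VaR as a fraction: $2,244,200 / $50,000,000 = 4.488%.
σ = VaR / z = 4.488% / 1.960 = 2.290%.

2.29%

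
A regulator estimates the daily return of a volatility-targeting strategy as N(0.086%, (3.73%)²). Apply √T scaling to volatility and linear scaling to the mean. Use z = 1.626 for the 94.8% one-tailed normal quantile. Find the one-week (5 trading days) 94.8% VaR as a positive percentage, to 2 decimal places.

σ_{5d} = 3.73% × √5 = 8.341%; μ_{5d} = 5 × 0.086% = 0.430%.
VaR = −(0.430%) + 1.626 × 8.341% = 13.132%.

13.13%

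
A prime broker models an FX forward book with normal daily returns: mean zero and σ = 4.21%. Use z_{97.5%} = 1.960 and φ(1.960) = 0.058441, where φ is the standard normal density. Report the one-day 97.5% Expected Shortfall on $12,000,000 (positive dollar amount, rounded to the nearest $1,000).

Tail multiplier: φ(z)/(1−α) = 0.058441 / 0.025 = 2.338.
ES = 4.21% × 2.338 = 9.843%.
On $12,000,000: 0.09843 × $12,000,000 = $1,181,160.

$1,181,000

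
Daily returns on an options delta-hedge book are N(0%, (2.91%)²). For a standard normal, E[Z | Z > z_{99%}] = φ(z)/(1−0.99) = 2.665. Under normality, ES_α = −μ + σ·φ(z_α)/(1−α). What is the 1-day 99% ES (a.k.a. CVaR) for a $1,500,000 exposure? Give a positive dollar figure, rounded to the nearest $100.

$116,300

ES = 2.91% × 2.665 = 7.755%.
On $1,500,000: 0.07755 × $1,500,000 = $116,325.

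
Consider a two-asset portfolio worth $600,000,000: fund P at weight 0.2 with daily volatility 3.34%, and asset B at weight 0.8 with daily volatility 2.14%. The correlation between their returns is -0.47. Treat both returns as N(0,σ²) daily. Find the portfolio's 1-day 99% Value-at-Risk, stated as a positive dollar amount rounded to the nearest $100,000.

σ_p² = 0.2²·3.34² + 0.8²·2.14² + 2·-0.47·0.2·0.8·3.34·2.14 = 2.3022 (%²).
σ_p = √2.3022 = 1.517%.
At 99%, z = 2.326.
VaR = 2.326 × 1.517% = 3.529%; on $600,000,000 that is $21,174,000.

$21,200,000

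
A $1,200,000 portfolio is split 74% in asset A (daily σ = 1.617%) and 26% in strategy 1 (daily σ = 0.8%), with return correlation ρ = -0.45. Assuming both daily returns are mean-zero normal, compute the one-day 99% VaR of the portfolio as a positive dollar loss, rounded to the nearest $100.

σ_p² = 0.74²·1.617² + 0.26²·0.8² + 2·-0.45·0.74·0.26·1.617·0.8 = 1.2511 (%²).
σ_p = √1.2511 = 1.119%.
At 99%, z = 2.326.
VaR = 2.326 × 1.119% = 2.603%; on $1,200,000 that is $31,236.

$31,200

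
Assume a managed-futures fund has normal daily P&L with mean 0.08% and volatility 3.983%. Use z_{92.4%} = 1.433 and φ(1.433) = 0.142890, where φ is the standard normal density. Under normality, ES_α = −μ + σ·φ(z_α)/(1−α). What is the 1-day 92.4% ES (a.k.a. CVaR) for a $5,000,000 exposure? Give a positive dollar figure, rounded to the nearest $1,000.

$370,000

Tail multiplier: φ(z)/(1−α) = 0.142890 / 0.076 = 1.880.
ES = −(0.08%) + 3.983% × 1.880 = 7.408%.
On $5,000,000: 0.07408 × $5,000,000 = $370,400.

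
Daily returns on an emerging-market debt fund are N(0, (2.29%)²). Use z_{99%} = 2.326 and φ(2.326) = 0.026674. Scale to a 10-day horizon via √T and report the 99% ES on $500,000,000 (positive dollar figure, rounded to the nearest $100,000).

σ_{10d} = 2.29% × √10 = 7.242%.
ES multiplier = φ(z)/(1−α) = 0.026674/0.01 = 2.667.
ES = 7.242% × 2.667 = 19.314%; on $500,000,000: $96,570,000.

$96,600,000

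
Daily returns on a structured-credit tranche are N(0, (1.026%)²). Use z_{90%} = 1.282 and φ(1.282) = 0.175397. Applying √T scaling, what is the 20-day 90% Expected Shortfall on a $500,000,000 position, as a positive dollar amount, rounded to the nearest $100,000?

$40,200,000

σ_{20d} = 1.026% × √20 = 4.588%.
ES multiplier = φ(z)/(1−α) = 0.175397/0.1 = 1.754.
ES = 4.588% × 1.754 = 8.047%; on $500,000,000: $40,235,000.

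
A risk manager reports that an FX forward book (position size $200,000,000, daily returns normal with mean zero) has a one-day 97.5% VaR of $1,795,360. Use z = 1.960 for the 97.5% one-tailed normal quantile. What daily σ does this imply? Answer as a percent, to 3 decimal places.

VaR as a fraction: $1,795,360 / $200,000,000 = 0.898%.
σ = VaR / z = 0.898% / 1.960 = 0.458%.

0.458%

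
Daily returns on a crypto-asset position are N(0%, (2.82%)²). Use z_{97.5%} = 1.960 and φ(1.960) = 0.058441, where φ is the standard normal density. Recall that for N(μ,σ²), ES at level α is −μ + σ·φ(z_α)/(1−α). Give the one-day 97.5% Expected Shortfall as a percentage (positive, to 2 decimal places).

Tail multiplier: φ(z)/(1−α) = 0.058441 / 0.025 = 2.338.
ES = 2.82% × 2.338 = 6.593%.

6.59%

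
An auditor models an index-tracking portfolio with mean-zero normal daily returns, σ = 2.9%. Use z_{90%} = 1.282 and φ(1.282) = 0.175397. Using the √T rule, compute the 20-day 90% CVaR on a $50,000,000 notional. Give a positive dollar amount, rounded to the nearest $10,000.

σ_{20d} = 2.9% × √20 = 12.969%.
ES multiplier = φ(z)/(1−α) = 0.175397/0.1 = 1.754.
ES = 12.969% × 1.754 = 22.748%; on $50,000,000: $11,374,000.

$11,370,000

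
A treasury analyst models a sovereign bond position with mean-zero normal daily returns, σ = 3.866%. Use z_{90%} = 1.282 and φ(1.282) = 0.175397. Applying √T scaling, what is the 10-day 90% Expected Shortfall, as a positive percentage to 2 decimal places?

21.44%

σ_{10d} = 3.866% × √10 = 12.225%.
ES multiplier = φ(z)/(1−α) = 0.175397/0.1 = 1.754.
ES = 12.225% × 1.754 = 21.443%.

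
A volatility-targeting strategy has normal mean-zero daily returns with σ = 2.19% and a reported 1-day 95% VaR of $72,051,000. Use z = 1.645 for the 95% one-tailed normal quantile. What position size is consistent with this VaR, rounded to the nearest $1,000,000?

VaR as a fraction of value: z·σ = 1.645 × 2.19% = 3.60255%.
Position = $72,051,000 / 0.0360255 = $2,000,000,000.

$2,000,000,000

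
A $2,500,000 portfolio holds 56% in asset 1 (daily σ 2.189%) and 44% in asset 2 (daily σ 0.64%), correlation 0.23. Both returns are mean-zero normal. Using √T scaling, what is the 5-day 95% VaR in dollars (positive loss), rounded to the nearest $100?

σ_p = √(0.56²·2.189² + 0.44²·0.64² + 2·0.23·0.56·0.44·2.189·0.64) = 1.319%.
σ_{5d} = 1.319% × √5 = 2.949%.
z(95%) = 1.645.
VaR = 1.645 × 2.949% = 4.851%; on $2,500,000 that is $121,275.

$121,300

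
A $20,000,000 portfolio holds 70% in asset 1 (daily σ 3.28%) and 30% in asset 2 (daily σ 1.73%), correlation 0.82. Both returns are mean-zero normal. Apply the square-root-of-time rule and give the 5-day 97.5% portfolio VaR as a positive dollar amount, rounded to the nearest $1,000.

σ_p = √(0.7²·3.28² + 0.3²·1.73² + 2·0.82·0.7·0.3·3.28·1.73) = 2.738%.
σ_{5d} = 2.738% × √5 = 6.122%.
z(97.5%) = 1.960.
VaR = 1.960 × 6.122% = 11.999%; on $20,000,000 that is $2,399,800.

$2,400,000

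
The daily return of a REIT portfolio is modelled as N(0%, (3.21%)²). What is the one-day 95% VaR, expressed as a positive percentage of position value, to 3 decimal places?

5.280%

At 95% one-sided, z = 1.645.
VaR = z·σ = 1.645 × 3.21% = 5.280%.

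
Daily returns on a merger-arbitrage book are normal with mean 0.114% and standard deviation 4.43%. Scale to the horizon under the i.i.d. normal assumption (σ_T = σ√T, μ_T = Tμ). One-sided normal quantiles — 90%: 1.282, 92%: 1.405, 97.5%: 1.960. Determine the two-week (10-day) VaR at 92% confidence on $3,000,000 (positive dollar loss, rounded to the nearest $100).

$556,300

σ_{10d} = 4.43% × √10 = 14.009%; μ_{10d} = 10 × 0.114% = 1.140%.
VaR = −(1.140%) + 1.405 × 14.009% = 18.543%.
On $3,000,000: 0.18543 × $3,000,000 = $556,290.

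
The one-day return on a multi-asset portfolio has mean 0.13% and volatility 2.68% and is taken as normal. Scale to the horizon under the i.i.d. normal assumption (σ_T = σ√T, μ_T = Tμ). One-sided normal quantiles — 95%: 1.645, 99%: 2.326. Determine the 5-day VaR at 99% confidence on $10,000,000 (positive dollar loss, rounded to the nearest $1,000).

σ_{5d} = 2.68% × √5 = 5.993%; μ_{5d} = 5 × 0.13% = 0.650%.
VaR = −(0.650%) + 2.326 × 5.993% = 13.290%.
On $10,000,000: 0.13290 × $10,000,000 = $1,329,000.

$1,329,000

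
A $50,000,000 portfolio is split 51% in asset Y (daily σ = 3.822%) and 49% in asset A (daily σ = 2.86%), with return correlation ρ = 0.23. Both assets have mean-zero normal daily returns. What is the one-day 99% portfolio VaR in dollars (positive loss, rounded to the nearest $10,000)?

σ_p² = 0.51²·3.822² + 0.49²·2.86² + 2·0.23·0.51·0.49·3.822·2.86 = 7.0199 (%²).
σ_p = √7.0199 = 2.650%.
At 99%, z = 2.326.
VaR = 2.326 × 2.650% = 6.164%; on $50,000,000 that is $3,082,000.

$3,080,000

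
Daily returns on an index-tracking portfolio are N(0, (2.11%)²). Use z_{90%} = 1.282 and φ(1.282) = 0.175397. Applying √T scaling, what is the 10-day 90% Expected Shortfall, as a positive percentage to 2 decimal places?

σ_{10d} = 2.11% × √10 = 6.672%.
ES multiplier = φ(z)/(1−α) = 0.175397/0.1 = 1.754.
ES = 6.672% × 1.754 = 11.703%.

11.70%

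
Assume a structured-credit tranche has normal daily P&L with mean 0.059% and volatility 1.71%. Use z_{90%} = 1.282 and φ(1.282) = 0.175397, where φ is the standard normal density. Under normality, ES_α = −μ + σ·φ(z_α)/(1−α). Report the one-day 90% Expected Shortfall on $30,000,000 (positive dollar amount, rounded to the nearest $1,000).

Tail multiplier: φ(z)/(1−α) = 0.175397 / 0.1 = 1.754.
ES = −(0.059%) + 1.71% × 1.754 = 2.940%.
On $30,000,000: 0.02940 × $30,000,000 = $882,000.

$882,000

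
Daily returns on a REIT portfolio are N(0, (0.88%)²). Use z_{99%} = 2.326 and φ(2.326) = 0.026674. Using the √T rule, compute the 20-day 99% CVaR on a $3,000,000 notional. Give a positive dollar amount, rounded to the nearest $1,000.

$315,000

σ_{20d} = 0.88% × √20 = 3.935%.
ES multiplier = φ(z)/(1−α) = 0.026674/0.01 = 2.667.
ES = 3.935% × 2.667 = 10.495%; on $3,000,000: $314,850.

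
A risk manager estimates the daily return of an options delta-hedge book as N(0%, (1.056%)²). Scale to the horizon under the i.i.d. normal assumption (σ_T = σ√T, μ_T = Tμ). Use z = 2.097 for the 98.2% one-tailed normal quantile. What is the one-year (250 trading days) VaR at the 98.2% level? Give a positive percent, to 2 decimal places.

35.01%

σ_{250d} = 1.056% × √250 = 16.697%.
VaR = 2.097 × 16.697% = 35.014%.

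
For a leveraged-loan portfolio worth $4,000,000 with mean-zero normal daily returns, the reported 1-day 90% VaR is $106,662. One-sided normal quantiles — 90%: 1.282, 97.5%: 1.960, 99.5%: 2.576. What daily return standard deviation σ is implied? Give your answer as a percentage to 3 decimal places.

2.080%

VaR as a fraction: $106,662 / $4,000,000 = 2.667%.
σ = VaR / z = 2.667% / 1.282 = 2.080%.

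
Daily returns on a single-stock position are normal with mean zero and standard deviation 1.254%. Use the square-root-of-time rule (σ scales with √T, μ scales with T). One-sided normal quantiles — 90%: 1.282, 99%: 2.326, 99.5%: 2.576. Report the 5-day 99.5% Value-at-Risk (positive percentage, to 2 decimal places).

σ_{5d} = 1.254% × √5 = 2.804%.
VaR = 2.576 × 2.804% = 7.223%.

7.22%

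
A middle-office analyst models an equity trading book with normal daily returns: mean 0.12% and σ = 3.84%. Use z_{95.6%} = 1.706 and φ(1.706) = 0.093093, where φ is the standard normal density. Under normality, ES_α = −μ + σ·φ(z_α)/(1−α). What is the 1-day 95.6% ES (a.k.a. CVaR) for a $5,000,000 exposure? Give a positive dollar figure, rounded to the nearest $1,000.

Tail multiplier: φ(z)/(1−α) = 0.093093 / 0.044 = 2.116.
ES = −(0.12%) + 3.84% × 2.116 = 8.005%.
On $5,000,000: 0.08005 × $5,000,000 = $400,250.

$400,000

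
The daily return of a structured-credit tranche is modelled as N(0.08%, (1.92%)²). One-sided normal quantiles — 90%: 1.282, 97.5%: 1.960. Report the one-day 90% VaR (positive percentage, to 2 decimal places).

2.38%

VaR = −μ + z·σ = −(0.08%) + 1.282 × 1.92% = 2.381%.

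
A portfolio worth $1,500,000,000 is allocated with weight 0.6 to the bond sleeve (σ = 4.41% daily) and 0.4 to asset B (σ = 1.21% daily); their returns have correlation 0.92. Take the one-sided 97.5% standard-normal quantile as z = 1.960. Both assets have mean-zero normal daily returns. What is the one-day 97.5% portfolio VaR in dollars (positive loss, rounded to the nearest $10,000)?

σ_p² = 0.6²·4.41² + 0.4²·1.21² + 2·0.92·0.6·0.4·4.41·1.21 = 9.5920 (%²).
σ_p = √9.5920 = 3.097%.
VaR = 1.960 × 3.097% = 6.070%; on $1,500,000,000 that is $91,050,000.

$91,050,000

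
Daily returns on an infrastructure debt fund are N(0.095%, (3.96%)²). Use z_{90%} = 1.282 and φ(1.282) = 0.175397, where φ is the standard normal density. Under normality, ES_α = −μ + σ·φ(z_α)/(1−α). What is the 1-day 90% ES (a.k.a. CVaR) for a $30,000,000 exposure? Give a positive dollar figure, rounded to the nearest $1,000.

$2,055,000

Tail multiplier: φ(z)/(1−α) = 0.175397 / 0.1 = 1.754.
ES = −(0.095%) + 3.96% × 1.754 = 6.851%.
On $30,000,000: 0.06851 × $30,000,000 = $2,055,300.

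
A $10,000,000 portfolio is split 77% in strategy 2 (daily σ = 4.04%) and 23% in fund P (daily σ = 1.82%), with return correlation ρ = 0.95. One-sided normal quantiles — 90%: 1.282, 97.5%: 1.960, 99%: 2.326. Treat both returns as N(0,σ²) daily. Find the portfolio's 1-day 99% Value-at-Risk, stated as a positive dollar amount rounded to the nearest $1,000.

σ_p² = 0.77²·4.04² + 0.23²·1.82² + 2·0.95·0.77·0.23·4.04·1.82 = 12.3264 (%²).
σ_p = √12.3264 = 3.511%.
VaR = 2.326 × 3.511% = 8.167%; on $10,000,000 that is $816,700.

$817,000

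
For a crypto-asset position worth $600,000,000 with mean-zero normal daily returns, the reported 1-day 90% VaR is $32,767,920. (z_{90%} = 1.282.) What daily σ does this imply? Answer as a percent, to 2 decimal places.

4.26%

VaR as a fraction: $32,767,920 / $600,000,000 = 5.461%.
σ = VaR / z = 5.461% / 1.282 = 4.260%.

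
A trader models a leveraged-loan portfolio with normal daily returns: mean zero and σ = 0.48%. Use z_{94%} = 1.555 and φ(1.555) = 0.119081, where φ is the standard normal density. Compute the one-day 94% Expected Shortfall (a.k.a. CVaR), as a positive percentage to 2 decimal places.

0.95%

Tail multiplier: φ(z)/(1−α) = 0.119081 / 0.06 = 1.985.
ES = 0.48% × 1.985 = 0.953%.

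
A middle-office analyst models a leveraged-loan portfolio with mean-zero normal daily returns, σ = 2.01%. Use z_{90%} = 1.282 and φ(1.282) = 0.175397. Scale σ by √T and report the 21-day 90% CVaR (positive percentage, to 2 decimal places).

16.16%

σ_{21d} = 2.01% × √21 = 9.211%.
ES multiplier = φ(z)/(1−α) = 0.175397/0.1 = 1.754.
ES = 9.211% × 1.754 = 16.156%.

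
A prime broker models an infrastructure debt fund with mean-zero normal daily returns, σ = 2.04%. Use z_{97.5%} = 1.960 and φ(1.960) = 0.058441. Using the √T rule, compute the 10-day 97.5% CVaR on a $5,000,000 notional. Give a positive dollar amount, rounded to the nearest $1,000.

σ_{10d} = 2.04% × √10 = 6.451%.
ES multiplier = φ(z)/(1−α) = 0.058441/0.025 = 2.338.
ES = 6.451% × 2.338 = 15.082%; on $5,000,000: $754,100.

$754,000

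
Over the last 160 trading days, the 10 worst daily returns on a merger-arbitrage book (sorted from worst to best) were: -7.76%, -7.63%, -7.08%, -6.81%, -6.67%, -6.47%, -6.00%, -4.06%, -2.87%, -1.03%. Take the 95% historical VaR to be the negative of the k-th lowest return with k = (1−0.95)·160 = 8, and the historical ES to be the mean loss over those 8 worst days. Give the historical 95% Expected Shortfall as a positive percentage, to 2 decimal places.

The 8 worst returns sum to -52.48%.
ES = −(-52.48%) / 8 = 6.56%.

6.56%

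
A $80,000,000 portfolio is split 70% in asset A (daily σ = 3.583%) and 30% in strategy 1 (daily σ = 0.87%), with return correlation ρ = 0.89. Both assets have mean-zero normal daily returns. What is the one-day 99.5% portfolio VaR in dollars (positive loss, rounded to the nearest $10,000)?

σ_p² = 0.7²·3.583² + 0.3²·0.87² + 2·0.89·0.7·0.3·3.583·0.87 = 7.5239 (%²).
σ_p = √7.5239 = 2.743%.
At 99.5%, z = 2.576.
VaR = 2.576 × 2.743% = 7.066%; on $80,000,000 that is $5,652,800.

$5,650,000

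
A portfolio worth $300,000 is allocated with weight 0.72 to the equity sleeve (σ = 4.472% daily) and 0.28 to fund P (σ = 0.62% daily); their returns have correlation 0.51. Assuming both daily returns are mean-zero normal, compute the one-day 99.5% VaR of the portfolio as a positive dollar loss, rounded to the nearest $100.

$25,600

σ_p² = 0.72²·4.472² + 0.28²·0.62² + 2·0.51·0.72·0.28·4.472·0.62 = 10.9677 (%²).
σ_p = √10.9677 = 3.312%.
At 99.5%, z = 2.576.
VaR = 2.576 × 3.312% = 8.532%; on $300,000 that is $25,596.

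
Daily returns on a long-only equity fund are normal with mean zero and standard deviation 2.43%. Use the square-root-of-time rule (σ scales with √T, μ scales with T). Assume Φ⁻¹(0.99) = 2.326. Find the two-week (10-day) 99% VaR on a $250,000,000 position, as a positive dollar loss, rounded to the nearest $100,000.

σ_{10d} = 2.43% × √10 = 7.684%.
VaR = 2.326 × 7.684% = 17.873%.
On $250,000,000: 0.17873 × $250,000,000 = $44,682,500.

$44,700,000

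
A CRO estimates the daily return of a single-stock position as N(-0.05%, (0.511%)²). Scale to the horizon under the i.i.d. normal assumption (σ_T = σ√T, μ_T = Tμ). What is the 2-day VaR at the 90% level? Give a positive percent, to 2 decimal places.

At 90%, z = 1.282.
σ_{2d} = 0.511% × √2 = 0.723%; μ_{2d} = 2 × -0.05% = -0.100%.
VaR = −(-0.100%) + 1.282 × 0.723% = 1.027%.

1.03%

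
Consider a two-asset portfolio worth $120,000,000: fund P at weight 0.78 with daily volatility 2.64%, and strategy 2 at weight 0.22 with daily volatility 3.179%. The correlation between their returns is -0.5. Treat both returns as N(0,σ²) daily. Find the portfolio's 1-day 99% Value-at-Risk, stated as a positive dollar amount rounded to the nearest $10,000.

σ_p² = 0.78²·2.64² + 0.22²·3.179² + 2·-0.5·0.78·0.22·2.64·3.179 = 3.2893 (%²).
σ_p = √3.2893 = 1.814%.
At 99%, z = 2.326.
VaR = 2.326 × 1.814% = 4.219%; on $120,000,000 that is $5,062,800.

$5,060,000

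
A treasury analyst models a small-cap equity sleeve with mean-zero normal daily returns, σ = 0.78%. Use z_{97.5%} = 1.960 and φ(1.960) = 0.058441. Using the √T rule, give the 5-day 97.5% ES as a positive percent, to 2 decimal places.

σ_{5d} = 0.78% × √5 = 1.744%.
ES multiplier = φ(z)/(1−α) = 0.058441/0.025 = 2.338.
ES = 1.744% × 2.338 = 4.077%.

4.08%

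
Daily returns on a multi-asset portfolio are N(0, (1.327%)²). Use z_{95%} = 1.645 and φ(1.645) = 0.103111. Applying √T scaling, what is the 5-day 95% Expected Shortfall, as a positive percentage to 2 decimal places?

σ_{5d} = 1.327% × √5 = 2.967%.
ES multiplier = φ(z)/(1−α) = 0.103111/0.05 = 2.062.
ES = 2.967% × 2.062 = 6.118%.

6.12%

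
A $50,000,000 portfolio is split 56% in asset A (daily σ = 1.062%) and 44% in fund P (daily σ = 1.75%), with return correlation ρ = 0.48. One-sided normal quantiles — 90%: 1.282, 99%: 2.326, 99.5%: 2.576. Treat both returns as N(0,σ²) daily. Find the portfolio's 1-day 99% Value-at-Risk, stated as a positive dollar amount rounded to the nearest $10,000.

$1,370,000

σ_p² = 0.56²·1.062² + 0.44²·1.75² + 2·0.48·0.56·0.44·1.062·1.75 = 1.3862 (%²).
σ_p = √1.3862 = 1.177%.
VaR = 2.326 × 1.177% = 2.738%; on $50,000,000 that is $1,369,000.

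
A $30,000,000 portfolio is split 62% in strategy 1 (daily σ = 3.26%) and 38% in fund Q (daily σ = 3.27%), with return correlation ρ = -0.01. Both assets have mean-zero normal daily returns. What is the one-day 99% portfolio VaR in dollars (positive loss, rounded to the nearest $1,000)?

$1,648,000

σ_p² = 0.62²·3.26² + 0.38²·3.27² + 2·-0.01·0.62·0.38·3.26·3.27 = 5.5791 (%²).
σ_p = √5.5791 = 2.362%.
At 99%, z = 2.326.
VaR = 2.326 × 2.362% = 5.494%; on $30,000,000 that is $1,648,200.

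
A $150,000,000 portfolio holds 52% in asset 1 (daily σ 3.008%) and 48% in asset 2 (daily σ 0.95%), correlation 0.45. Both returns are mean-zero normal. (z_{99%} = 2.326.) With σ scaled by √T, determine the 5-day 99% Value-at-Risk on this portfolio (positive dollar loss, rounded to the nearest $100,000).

$14,200,000

σ_p = √(0.52²·3.008² + 0.48²·0.95² + 2·0.45·0.52·0.48·3.008·0.95) = 1.816%.
σ_{5d} = 1.816% × √5 = 4.061%.
VaR = 2.326 × 4.061% = 9.446%; on $150,000,000 that is $14,169,000.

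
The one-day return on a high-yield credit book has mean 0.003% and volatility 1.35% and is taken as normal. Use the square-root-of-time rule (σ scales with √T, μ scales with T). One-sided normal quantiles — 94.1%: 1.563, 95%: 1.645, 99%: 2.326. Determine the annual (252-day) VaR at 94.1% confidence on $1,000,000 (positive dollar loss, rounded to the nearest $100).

$327,400

σ_{252d} = 1.35% × √252 = 21.431%; μ_{252d} = 252 × 0.003% = 0.756%.
VaR = −(0.756%) + 1.563 × 21.431% = 32.741%.
On $1,000,000: 0.32741 × $1,000,000 = $327,410.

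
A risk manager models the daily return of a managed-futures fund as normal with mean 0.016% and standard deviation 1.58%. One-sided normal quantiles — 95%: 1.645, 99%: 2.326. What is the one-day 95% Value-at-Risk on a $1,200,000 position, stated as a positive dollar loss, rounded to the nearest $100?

$31,000

VaR = −μ + z·σ = −(0.016%) + 1.645 × 1.58% = 2.583%.
On $1,200,000: 0.02583 × $1,200,000 = $30,996.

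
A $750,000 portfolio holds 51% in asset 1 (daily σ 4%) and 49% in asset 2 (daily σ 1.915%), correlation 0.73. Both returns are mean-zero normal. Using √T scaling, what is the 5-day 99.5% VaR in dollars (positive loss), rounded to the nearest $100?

$120,900

σ_p = √(0.51²·4² + 0.49²·1.915² + 2·0.73·0.51·0.49·4·1.915) = 2.799%.
σ_{5d} = 2.799% × √5 = 6.259%.
z(99.5%) = 2.576.
VaR = 2.576 × 6.259% = 16.123%; on $750,000 that is $120,923.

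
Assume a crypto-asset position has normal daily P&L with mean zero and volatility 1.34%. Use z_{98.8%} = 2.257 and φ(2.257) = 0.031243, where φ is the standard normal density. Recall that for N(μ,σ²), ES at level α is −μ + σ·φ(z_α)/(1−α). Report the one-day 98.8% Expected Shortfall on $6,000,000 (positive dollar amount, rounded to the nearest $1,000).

$209,000

Tail multiplier: φ(z)/(1−α) = 0.031243 / 0.012 = 2.604.
ES = 1.34% × 2.604 = 3.489%.
On $6,000,000: 0.03489 × $6,000,000 = $209,340.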